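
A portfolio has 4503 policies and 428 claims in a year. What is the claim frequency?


frequency = claims / policies
= 428 / 4503
= 0.095


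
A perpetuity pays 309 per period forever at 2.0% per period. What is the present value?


PV = PMT / i
= 309 / 0.02
= 15450.0


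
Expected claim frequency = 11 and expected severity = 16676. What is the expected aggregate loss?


E[S] = E[N] * E[X]
= 11 * 16676
= 183436


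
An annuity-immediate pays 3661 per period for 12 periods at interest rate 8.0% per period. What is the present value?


PV = PMT * (1 - (1+i)^(-n)) / i
= 3661 * (1 - (1+0.08)^(-12)) / 0.08
= 3661 * (1 - 0.397114) / 0.08
= 3661 * 7.536078
= 27589.5816


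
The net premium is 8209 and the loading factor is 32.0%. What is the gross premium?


Gross = net * (1 + loading)
= 8209 * (1 + 0.32)
= 8209 * 1.32
= 10835.88


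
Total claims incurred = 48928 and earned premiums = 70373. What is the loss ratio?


Loss ratio = claims / premiums
= 48928 / 70373
= 0.6953


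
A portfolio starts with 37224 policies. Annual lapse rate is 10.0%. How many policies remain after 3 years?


remaining = initial * (1 - lapse)^years
= 37224 * (1 - 0.1)^3
= 37224 * 0.729
= 27136.296


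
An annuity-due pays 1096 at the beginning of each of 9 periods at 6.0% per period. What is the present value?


PV_due = PMT * (1-(1+i)^(-n))/i * (1+i)
PV_immediate = 7454.6547
PV_due = 7454.6547 * 1.06
= 7901.934


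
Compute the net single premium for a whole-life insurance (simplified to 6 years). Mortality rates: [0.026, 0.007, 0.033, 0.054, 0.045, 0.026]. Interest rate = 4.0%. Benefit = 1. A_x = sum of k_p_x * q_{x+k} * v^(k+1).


v = 0.961538
Year 0: k_p_x=1.0, q=0.026, term=0.025
Year 1: k_p_x=0.974, q=0.007, term=0.006304
Year 2: k_p_x=0.967182, q=0.033, term=0.028374
Year 3: k_p_x=0.935265, q=0.054, term=0.043171
Year 4: k_p_x=0.884761, q=0.045, term=0.032724
Year 5: k_p_x=0.844946, q=0.026, term=0.017362
A_x = 0.1529


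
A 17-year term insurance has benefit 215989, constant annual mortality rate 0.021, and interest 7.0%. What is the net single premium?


NSP = benefit * sum_{k=0}^{n-1} k_p_x * q * v^(k+1)
With constant q=0.021, v=0.934579
Sum = 0.179841
NSP = 215989 * 0.179841
= 38843.6561


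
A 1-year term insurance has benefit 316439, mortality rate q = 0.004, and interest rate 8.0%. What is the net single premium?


NSP = benefit * q * v
v = 1/(1+i) = 0.925926
NSP = 316439 * 0.004 * 0.925926
= 1171.9963


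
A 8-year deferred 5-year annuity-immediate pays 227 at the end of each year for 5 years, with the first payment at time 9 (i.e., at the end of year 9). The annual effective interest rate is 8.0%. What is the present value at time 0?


PV at time 8 of the 5-year annuity-immediate:
a_n = 227 * (1-(1+0.08)^(-5))/0.08 = 906.3452
Discount back 8 years to time 0:
PV = 906.3452 * (1+0.08)^(-8)
= 906.3452 * 0.540269
= 489.6701


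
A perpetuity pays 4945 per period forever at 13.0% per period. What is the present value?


PV = PMT / i
= 4945 / 0.13
= 38038.4615


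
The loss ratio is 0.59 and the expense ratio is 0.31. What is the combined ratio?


Combined ratio = loss ratio + expense ratio
= 0.59 + 0.31
= 0.9


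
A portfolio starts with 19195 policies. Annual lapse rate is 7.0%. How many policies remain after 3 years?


remaining = initial * (1 - lapse)^years
= 19195 * (1 - 0.07)^3
= 19195 * 0.804357
= 15439.6326


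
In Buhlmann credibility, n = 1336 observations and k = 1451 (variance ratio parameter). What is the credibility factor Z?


Z = n / (n + k)
= 1336 / (1336 + 1451)
= 1336 / 2787
= 0.4794


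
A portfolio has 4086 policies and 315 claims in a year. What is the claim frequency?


frequency = claims / policies
= 315 / 4086
= 0.0771


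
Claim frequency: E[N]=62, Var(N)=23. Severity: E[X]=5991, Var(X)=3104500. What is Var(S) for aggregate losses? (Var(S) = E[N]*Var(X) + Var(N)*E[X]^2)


Var(S) = E[N]*Var(X) + Var(N)*E[X]^2
= 62*3104500 + 23*5991^2
= 192479000 + 825517863
= 1.0180e+09


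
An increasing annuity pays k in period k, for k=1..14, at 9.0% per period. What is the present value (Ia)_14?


(Ia)_n = sum_{k=1}^{n} k * v^k, v = 1/(1+i)
v = 0.917431
Sum computed term by term:
(Ia)_14 = 47.7495


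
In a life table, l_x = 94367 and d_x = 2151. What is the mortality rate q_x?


q_x = d_x / l_x
= 2151 / 94367
= 0.0228


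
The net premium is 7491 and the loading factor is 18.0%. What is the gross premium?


Gross = net * (1 + loading)
= 7491 * (1 + 0.18)
= 7491 * 1.18
= 8839.38


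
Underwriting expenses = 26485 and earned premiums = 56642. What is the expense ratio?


Expense ratio = expenses / premiums
= 26485 / 56642
= 0.4676


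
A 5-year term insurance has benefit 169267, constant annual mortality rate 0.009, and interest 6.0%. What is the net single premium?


NSP = benefit * sum_{k=0}^{n-1} k_p_x * q * v^(k+1)
With constant q=0.009, v=0.943396
Sum = 0.037274
NSP = 169267 * 0.037274
= 6309.2859


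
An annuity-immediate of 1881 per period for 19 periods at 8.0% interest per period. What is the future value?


FV = PMT * ((1+i)^n - 1) / i
= 1881 * ((1.08)^19 - 1) / 0.08
= 1881 * (4.315701 - 1) / 0.08
= 77960.4212


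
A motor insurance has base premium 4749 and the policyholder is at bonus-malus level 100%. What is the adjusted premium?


adjusted = base * BM_level / 100
= 4749 * 100 / 100
= 4749 * 1.0
= 4749.0


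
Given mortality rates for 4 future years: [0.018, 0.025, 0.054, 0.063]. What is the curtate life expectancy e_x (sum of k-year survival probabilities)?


e_x = sum_{k=1}^{n} k_p_x
k_p_x values:
  1_p_x = 0.982
  2_p_x = 0.95745
  3_p_x = 0.905748
  4_p_x = 0.848686
e_x = 3.6939


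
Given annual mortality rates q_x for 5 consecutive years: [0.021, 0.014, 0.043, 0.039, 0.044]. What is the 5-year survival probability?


p_k = 1 - q_k for each year
Survival = product of (1 - q_k)
= 0.979 * 0.986 * 0.957 * 0.961 * 0.956
= 0.8487


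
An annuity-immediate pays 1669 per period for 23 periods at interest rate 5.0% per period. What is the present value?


PV = PMT * (1 - (1+i)^(-n)) / i
= 1669 * (1 - (1+0.05)^(-23)) / 0.05
= 1669 * (1 - 0.325571) / 0.05
= 1669 * 13.488574
= 22512.4298


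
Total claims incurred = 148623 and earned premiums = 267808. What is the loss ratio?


Loss ratio = claims / premiums
= 148623 / 267808
= 0.555


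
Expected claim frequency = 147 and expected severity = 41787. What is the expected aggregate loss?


E[S] = E[N] * E[X]
= 147 * 41787
= 6.1427e+06


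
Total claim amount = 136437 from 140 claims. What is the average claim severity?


severity = total / number
= 136437 / 140
= 974.55


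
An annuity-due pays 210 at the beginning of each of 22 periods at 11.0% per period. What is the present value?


PV_due = PMT * (1-(1+i)^(-n))/i * (1+i)
PV_immediate = 1716.9052
PV_due = 1716.9052 * 1.11
= 1905.7648


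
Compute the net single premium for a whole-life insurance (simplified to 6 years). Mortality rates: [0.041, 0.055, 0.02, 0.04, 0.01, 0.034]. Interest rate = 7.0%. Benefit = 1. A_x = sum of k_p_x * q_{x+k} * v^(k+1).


v = 0.934579
Year 0: k_p_x=1.0, q=0.041, term=0.038318
Year 1: k_p_x=0.959, q=0.055, term=0.04607
Year 2: k_p_x=0.906255, q=0.02, term=0.014795
Year 3: k_p_x=0.88813, q=0.04, term=0.027102
Year 4: k_p_x=0.852605, q=0.01, term=0.006079
Year 5: k_p_x=0.844079, q=0.034, term=0.019123
A_x = 0.1515


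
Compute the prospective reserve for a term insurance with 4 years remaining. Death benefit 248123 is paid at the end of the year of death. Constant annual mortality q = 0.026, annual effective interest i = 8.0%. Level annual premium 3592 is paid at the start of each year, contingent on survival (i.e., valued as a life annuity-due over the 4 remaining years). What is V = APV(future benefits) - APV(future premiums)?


v = 1/(1+i) = 0.925926
APV(future benefits) per unit = sum_{k=0}^{3} k_p_x * q * v^(k+1) = 0.083024
APV(future benefits) = 248123 * 0.083024 = 20600.2156
Life annuity-due factor ä_{x:4} = sum_{k=0}^{3} k_p_x * v^k = 3.448698
APV(future premiums) = 3592 * 3.448698 = 12387.7228
V = 20600.2156 - 12387.7228
= 8212.4928


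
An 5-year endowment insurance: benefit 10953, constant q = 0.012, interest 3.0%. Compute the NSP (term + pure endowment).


Term component = 588.0835
Pure endowment = 5_p_x * v^5 * benefit = 0.941423 * 0.862609 * 10953 = 8894.7078
NSP = 9482.7913


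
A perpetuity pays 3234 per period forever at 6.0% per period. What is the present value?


PV = PMT / i
= 3234 / 0.06
= 53900.0


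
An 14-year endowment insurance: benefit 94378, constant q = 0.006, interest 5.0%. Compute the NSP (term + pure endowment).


Term component = 5417.387
Pure endowment = 14_p_x * v^14 * benefit = 0.919199 * 0.505068 * 94378 = 43815.7212
NSP = 49233.1082


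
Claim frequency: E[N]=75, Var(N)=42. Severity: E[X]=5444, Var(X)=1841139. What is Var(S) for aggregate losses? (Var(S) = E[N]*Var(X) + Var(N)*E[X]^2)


Var(S) = E[N]*Var(X) + Var(N)*E[X]^2
= 75*1841139 + 42*5444^2
= 138085425 + 1244759712
= 1.3828e+09


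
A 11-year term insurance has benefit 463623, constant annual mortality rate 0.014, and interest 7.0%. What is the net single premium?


NSP = benefit * sum_{k=0}^{n-1} k_p_x * q * v^(k+1)
With constant q=0.014, v=0.934579
Sum = 0.09886
NSP = 463623 * 0.09886
= 45833.7072


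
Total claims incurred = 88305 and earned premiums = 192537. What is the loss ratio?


Loss ratio = claims / premiums
= 88305 / 192537
= 0.4586


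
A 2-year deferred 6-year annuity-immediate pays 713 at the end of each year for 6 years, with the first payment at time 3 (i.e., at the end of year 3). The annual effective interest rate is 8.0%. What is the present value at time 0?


PV at time 2 of the 6-year annuity-immediate:
a_n = 713 * (1-(1+0.08)^(-6))/0.08 = 3296.1132
Discount back 2 years to time 0:
PV = 3296.1132 * (1+0.08)^(-2)
= 3296.1132 * 0.857339
= 2825.8858


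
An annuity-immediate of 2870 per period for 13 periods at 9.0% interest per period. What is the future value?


FV = PMT * ((1+i)^n - 1) / i
= 2870 * ((1.09)^13 - 1) / 0.09
= 2870 * (3.065805 - 1) / 0.09
= 65876.2137


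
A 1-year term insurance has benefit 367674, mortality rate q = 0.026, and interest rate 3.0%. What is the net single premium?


NSP = benefit * q * v
v = 1/(1+i) = 0.970874
NSP = 367674 * 0.026 * 0.970874
= 9281.0913


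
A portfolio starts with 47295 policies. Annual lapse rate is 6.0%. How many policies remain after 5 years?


remaining = initial * (1 - lapse)^years
= 47295 * (1 - 0.06)^5
= 47295 * 0.733904
= 34709.9907


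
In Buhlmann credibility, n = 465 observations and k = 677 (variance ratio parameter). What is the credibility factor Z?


Z = n / (n + k)
= 465 / (465 + 677)
= 465 / 1142
= 0.4072


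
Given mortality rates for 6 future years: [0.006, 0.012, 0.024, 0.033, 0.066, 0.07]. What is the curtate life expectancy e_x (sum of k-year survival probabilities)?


e_x = sum_{k=1}^{n} k_p_x
k_p_x values:
  1_p_x = 0.994
  2_p_x = 0.982072
  3_p_x = 0.958502
  4_p_x = 0.926872
  5_p_x = 0.865698
  6_p_x = 0.805099
e_x = 5.5322


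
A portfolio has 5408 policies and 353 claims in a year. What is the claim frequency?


frequency = claims / policies
= 353 / 5408
= 0.0653


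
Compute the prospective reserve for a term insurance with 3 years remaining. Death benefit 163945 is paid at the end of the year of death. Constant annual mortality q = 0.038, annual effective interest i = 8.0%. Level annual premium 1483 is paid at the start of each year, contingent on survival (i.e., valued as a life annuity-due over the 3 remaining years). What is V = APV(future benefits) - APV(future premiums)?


v = 1/(1+i) = 0.925926
APV(future benefits) per unit = sum_{k=0}^{2} k_p_x * q * v^(k+1) = 0.094443
APV(future benefits) = 163945 * 0.094443 = 15483.4019
Life annuity-due factor ä_{x:3} = sum_{k=0}^{2} k_p_x * v^k = 2.68416
APV(future premiums) = 1483 * 2.68416 = 3980.609
V = 15483.4019 - 3980.609
= 11502.7929


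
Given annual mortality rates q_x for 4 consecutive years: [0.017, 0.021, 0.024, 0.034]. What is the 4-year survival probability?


p_k = 1 - q_k for each year
Survival = product of (1 - q_k)
= 0.983 * 0.979 * 0.976 * 0.966
= 0.9073


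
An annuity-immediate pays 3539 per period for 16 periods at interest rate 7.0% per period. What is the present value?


PV = PMT * (1 - (1+i)^(-n)) / i
= 3539 * (1 - (1+0.07)^(-16)) / 0.07
= 3539 * (1 - 0.338735) / 0.07
= 3539 * 9.446649
= 33431.6894


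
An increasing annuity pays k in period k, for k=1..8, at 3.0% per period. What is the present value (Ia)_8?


(Ia)_n = sum_{k=1}^{n} k * v^k, v = 1/(1+i)
v = 0.970874
Sum computed term by term:
(Ia)_8 = 30.5003


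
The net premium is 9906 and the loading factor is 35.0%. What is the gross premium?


Gross = net * (1 + loading)
= 9906 * (1 + 0.35)
= 9906 * 1.35
= 13373.1


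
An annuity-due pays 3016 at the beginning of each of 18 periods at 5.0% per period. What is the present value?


PV_due = PMT * (1-(1+i)^(-n))/i * (1+i)
PV_immediate = 35255.7941
PV_due = 35255.7941 * 1.05
= 37018.5838


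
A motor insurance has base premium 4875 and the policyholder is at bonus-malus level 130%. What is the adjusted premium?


adjusted = base * BM_level / 100
= 4875 * 130 / 100
= 4875 * 1.3
= 6337.5


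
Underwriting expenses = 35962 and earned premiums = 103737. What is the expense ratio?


Expense ratio = expenses / premiums
= 35962 / 103737
= 0.3467


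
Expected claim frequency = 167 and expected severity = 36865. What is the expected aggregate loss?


E[S] = E[N] * E[X]
= 167 * 36865
= 6.1565e+06


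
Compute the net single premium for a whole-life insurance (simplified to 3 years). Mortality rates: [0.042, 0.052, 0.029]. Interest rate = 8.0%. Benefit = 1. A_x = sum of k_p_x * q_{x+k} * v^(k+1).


v = 0.925926
Year 0: k_p_x=1.0, q=0.042, term=0.038889
Year 1: k_p_x=0.958, q=0.052, term=0.042709
Year 2: k_p_x=0.908184, q=0.029, term=0.020907
A_x = 0.1025


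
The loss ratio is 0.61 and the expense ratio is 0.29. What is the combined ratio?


Combined ratio = loss ratio + expense ratio
= 0.61 + 0.29
= 0.9


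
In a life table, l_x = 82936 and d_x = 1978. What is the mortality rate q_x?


q_x = d_x / l_x
= 1978 / 82936
= 0.0238


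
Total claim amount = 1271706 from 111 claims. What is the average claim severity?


severity = total / number
= 1271706 / 111
= 11456.8108


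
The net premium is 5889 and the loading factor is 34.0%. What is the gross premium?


Gross = net * (1 + loading)
= 5889 * (1 + 0.34)
= 5889 * 1.34
= 7891.26


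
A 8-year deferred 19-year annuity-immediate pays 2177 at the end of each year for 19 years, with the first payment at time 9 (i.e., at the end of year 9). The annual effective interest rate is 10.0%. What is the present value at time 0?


PV at time 8 of the 19-year annuity-immediate:
a_n = 2177 * (1-(1+0.1)^(-19))/0.1 = 18210.431
Discount back 8 years to time 0:
PV = 18210.431 * (1+0.1)^(-8)
= 18210.431 * 0.466507
= 8495.3005


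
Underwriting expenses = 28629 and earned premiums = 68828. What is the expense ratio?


Expense ratio = expenses / premiums
= 28629 / 68828
= 0.4159


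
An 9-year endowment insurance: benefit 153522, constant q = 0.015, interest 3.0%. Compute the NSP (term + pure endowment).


Term component = 16941.3581
Pure endowment = 9_p_x * v^9 * benefit = 0.872823 * 0.766417 * 153522 = 102697.9257
NSP = 119639.2838


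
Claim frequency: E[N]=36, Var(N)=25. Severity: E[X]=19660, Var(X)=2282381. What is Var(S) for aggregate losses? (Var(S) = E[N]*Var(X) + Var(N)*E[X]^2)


Var(S) = E[N]*Var(X) + Var(N)*E[X]^2
= 36*2282381 + 25*19660^2
= 82165716 + 9662890000
= 9.7451e+09


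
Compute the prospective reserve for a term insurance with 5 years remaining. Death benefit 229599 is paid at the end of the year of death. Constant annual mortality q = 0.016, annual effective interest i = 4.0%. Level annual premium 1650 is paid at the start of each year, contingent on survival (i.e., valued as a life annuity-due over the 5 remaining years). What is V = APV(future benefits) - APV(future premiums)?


v = 1/(1+i) = 0.961538
APV(future benefits) per unit = sum_{k=0}^{4} k_p_x * q * v^(k+1) = 0.069073
APV(future benefits) = 229599 * 0.069073 = 15859.1459
Life annuity-due factor ä_{x:5} = sum_{k=0}^{4} k_p_x * v^k = 4.48976
APV(future premiums) = 1650 * 4.48976 = 7408.1046
V = 15859.1459 - 7408.1046
= 8451.0414


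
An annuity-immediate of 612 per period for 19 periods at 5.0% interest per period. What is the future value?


FV = PMT * ((1+i)^n - 1) / i
= 612 * ((1.05)^19 - 1) / 0.05
= 612 * (2.52695 - 1) / 0.05
= 18689.8704


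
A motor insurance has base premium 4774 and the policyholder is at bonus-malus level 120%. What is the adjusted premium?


adjusted = base * BM_level / 100
= 4774 * 120 / 100
= 4774 * 1.2
= 5728.8


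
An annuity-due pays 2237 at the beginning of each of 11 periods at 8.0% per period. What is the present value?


PV_due = PMT * (1-(1+i)^(-n))/i * (1+i)
PV_immediate = 15969.863
PV_due = 15969.863 * 1.08
= 17247.4521


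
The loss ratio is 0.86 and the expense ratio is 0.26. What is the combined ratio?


Combined ratio = loss ratio + expense ratio
= 0.86 + 0.26
= 1.12


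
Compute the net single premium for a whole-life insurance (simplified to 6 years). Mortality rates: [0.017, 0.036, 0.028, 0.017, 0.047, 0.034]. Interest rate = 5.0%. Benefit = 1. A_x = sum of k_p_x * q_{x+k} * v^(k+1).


v = 0.952381
Year 0: k_p_x=1.0, q=0.017, term=0.01619
Year 1: k_p_x=0.983, q=0.036, term=0.032098
Year 2: k_p_x=0.947612, q=0.028, term=0.02292
Year 3: k_p_x=0.921079, q=0.017, term=0.012882
Year 4: k_p_x=0.905421, q=0.047, term=0.033343
Year 5: k_p_x=0.862866, q=0.034, term=0.021892
A_x = 0.1393


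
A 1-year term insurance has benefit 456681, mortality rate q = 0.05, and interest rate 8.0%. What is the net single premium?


NSP = benefit * q * v
v = 1/(1+i) = 0.925926
NSP = 456681 * 0.05 * 0.925926
= 21142.6389


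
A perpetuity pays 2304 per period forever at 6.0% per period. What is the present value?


PV = PMT / i
= 2304 / 0.06
= 38400.0


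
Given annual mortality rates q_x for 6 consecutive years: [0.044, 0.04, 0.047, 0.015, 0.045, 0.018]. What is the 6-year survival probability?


p_k = 1 - q_k for each year
Survival = product of (1 - q_k)
= 0.956 * 0.96 * 0.953 * 0.985 * 0.955 * 0.982
= 0.8079


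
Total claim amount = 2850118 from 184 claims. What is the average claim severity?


severity = total / number
= 2850118 / 184
= 15489.7717


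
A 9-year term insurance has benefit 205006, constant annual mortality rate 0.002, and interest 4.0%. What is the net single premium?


NSP = benefit * sum_{k=0}^{n-1} k_p_x * q * v^(k+1)
With constant q=0.002, v=0.961538
Sum = 0.01476
NSP = 205006 * 0.01476
= 3025.88


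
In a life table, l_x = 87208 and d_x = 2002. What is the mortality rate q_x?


q_x = d_x / l_x
= 2002 / 87208
= 0.023


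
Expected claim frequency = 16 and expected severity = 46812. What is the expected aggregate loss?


E[S] = E[N] * E[X]
= 16 * 46812
= 748992


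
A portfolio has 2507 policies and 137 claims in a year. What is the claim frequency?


frequency = claims / policies
= 137 / 2507
= 0.0546


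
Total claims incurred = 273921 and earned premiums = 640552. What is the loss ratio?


Loss ratio = claims / premiums
= 273921 / 640552
= 0.4276


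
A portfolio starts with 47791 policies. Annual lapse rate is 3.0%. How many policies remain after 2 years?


remaining = initial * (1 - lapse)^years
= 47791 * (1 - 0.03)^2
= 47791 * 0.9409
= 44966.5519


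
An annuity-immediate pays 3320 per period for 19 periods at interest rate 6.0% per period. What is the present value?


PV = PMT * (1 - (1+i)^(-n)) / i
= 3320 * (1 - (1+0.06)^(-19)) / 0.06
= 3320 * (1 - 0.330513) / 0.06
= 3320 * 11.158116
= 37044.9468


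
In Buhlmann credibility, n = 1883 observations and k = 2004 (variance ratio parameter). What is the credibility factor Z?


Z = n / (n + k)
= 1883 / (1883 + 2004)
= 1883 / 3887
= 0.4844


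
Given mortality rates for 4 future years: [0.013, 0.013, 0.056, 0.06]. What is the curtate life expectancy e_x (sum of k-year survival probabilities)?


e_x = sum_{k=1}^{n} k_p_x
k_p_x values:
  1_p_x = 0.987
  2_p_x = 0.974169
  3_p_x = 0.919616
  4_p_x = 0.864439
e_x = 3.7452


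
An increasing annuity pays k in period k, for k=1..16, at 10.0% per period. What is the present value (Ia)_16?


(Ia)_n = sum_{k=1}^{n} k * v^k, v = 1/(1+i)
v = 0.909091
Sum computed term by term:
(Ia)_16 = 51.2401


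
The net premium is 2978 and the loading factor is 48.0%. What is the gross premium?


Gross = net * (1 + loading)
= 2978 * (1 + 0.48)
= 2978 * 1.48
= 4407.44


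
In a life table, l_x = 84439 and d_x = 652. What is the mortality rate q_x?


q_x = d_x / l_x
= 652 / 84439
= 0.0077


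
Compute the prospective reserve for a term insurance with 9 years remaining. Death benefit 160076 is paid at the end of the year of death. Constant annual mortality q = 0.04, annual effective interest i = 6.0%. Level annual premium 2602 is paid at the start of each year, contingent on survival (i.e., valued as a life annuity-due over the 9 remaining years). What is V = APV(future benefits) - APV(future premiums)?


v = 1/(1+i) = 0.943396
APV(future benefits) per unit = sum_{k=0}^{8} k_p_x * q * v^(k+1) = 0.236036
APV(future benefits) = 160076 * 0.236036 = 37783.711
Life annuity-due factor ä_{x:9} = sum_{k=0}^{8} k_p_x * v^k = 6.254956
APV(future premiums) = 2602 * 6.254956 = 16275.3956
V = 37783.711 - 16275.3956
= 21508.3154


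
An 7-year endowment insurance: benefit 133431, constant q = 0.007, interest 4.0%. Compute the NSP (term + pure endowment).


Term component = 5495.7016
Pure endowment = 7_p_x * v^7 * benefit = 0.952017 * 0.759918 * 133431 = 96531.289
NSP = 102026.9906


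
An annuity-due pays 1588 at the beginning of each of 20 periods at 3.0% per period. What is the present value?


PV_due = PMT * (1-(1+i)^(-n))/i * (1+i)
PV_immediate = 23625.4301
PV_due = 23625.4301 * 1.03
= 24334.193


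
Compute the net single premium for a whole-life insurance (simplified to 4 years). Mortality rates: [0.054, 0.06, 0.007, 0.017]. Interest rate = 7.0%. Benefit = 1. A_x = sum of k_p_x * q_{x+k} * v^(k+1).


v = 0.934579
Year 0: k_p_x=1.0, q=0.054, term=0.050467
Year 1: k_p_x=0.946, q=0.06, term=0.049576
Year 2: k_p_x=0.88924, q=0.007, term=0.005081
Year 3: k_p_x=0.883015, q=0.017, term=0.011452
A_x = 0.1166


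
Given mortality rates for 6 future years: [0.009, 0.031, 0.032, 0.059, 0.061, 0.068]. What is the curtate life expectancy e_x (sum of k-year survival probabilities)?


e_x = sum_{k=1}^{n} k_p_x
k_p_x values:
  1_p_x = 0.991
  2_p_x = 0.960279
  3_p_x = 0.92955
  4_p_x = 0.874707
  5_p_x = 0.82135
  6_p_x = 0.765498
e_x = 5.3424


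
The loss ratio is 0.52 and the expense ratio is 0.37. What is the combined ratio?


Combined ratio = loss ratio + expense ratio
= 0.52 + 0.37
= 0.89


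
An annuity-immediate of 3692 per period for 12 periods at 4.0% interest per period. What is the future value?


FV = PMT * ((1+i)^n - 1) / i
= 3692 * ((1.04)^12 - 1) / 0.04
= 3692 * (1.601032 - 1) / 0.04
= 55475.2738


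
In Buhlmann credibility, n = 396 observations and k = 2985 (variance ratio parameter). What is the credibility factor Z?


Z = n / (n + k)
= 396 / (396 + 2985)
= 396 / 3381
= 0.1171


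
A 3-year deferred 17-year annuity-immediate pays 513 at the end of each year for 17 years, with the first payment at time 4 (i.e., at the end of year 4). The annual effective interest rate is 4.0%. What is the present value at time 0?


PV at time 3 of the 17-year annuity-immediate:
a_n = 513 * (1-(1+0.04)^(-17))/0.04 = 6240.9881
Discount back 3 years to time 0:
PV = 6240.9881 * (1+0.04)^(-3)
= 6240.9881 * 0.888996
= 5548.2157


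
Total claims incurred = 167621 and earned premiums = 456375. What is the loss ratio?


Loss ratio = claims / premiums
= 167621 / 456375
= 0.3673


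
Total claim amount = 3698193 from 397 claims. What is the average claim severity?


severity = total / number
= 3698193 / 397
= 9315.3476


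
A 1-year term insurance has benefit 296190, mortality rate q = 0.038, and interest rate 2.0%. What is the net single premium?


NSP = benefit * q * v
v = 1/(1+i) = 0.980392
NSP = 296190 * 0.038 * 0.980392
= 11034.5294


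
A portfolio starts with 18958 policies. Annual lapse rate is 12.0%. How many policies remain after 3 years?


remaining = initial * (1 - lapse)^years
= 18958 * (1 - 0.12)^3
= 18958 * 0.681472
= 12919.3462


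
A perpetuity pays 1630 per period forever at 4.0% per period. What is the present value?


PV = PMT / i
= 1630 / 0.04
= 40750.0


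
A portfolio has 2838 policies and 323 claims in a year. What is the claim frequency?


frequency = claims / policies
= 323 / 2838
= 0.1138


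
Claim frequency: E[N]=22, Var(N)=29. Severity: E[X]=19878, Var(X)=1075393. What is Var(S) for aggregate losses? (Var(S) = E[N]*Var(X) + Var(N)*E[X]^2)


Var(S) = E[N]*Var(X) + Var(N)*E[X]^2
= 22*1075393 + 29*19878^2
= 23658646 + 11458911636
= 1.1483e+10


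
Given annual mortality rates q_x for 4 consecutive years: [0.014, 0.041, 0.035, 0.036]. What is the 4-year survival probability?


p_k = 1 - q_k for each year
Survival = product of (1 - q_k)
= 0.986 * 0.959 * 0.965 * 0.964
= 0.8796


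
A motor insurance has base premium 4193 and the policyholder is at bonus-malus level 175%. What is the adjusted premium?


adjusted = base * BM_level / 100
= 4193 * 175 / 100
= 4193 * 1.75
= 7337.75


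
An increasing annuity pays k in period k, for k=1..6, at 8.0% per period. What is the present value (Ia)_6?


(Ia)_n = sum_{k=1}^{n} k * v^k, v = 1/(1+i)
v = 0.925926
Sum computed term by term:
(Ia)_6 = 15.1462


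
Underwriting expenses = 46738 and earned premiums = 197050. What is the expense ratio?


Expense ratio = expenses / premiums
= 46738 / 197050
= 0.2372


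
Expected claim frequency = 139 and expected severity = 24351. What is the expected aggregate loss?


E[S] = E[N] * E[X]
= 139 * 24351
= 3.3848e+06


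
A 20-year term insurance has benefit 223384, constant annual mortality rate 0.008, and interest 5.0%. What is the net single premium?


NSP = benefit * sum_{k=0}^{n-1} k_p_x * q * v^(k+1)
With constant q=0.008, v=0.952381
Sum = 0.093661
NSP = 223384 * 0.093661
= 20922.378


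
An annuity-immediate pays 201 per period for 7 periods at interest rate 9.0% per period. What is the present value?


PV = PMT * (1 - (1+i)^(-n)) / i
= 201 * (1 - (1+0.09)^(-7)) / 0.09
= 201 * (1 - 0.547034) / 0.09
= 201 * 5.032953
= 1011.6235


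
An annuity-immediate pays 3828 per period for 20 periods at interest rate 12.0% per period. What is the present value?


PV = PMT * (1 - (1+i)^(-n)) / i
= 3828 * (1 - (1+0.12)^(-20)) / 0.12
= 3828 * (1 - 0.103667) / 0.12
= 3828 * 7.469444
= 28593.0302


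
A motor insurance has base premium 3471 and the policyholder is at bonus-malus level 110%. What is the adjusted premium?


adjusted = base * BM_level / 100
= 3471 * 110 / 100
= 3471 * 1.1
= 3818.1


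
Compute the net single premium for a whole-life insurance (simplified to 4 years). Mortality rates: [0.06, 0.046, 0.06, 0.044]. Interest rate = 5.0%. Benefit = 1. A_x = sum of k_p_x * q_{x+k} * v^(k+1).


v = 0.952381
Year 0: k_p_x=1.0, q=0.06, term=0.057143
Year 1: k_p_x=0.94, q=0.046, term=0.03922
Year 2: k_p_x=0.89676, q=0.06, term=0.046479
Year 3: k_p_x=0.842954, q=0.044, term=0.030514
A_x = 0.1734


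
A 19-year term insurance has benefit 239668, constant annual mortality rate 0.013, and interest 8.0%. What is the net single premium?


NSP = benefit * sum_{k=0}^{n-1} k_p_x * q * v^(k+1)
With constant q=0.013, v=0.925926
Sum = 0.114525
NSP = 239668 * 0.114525
= 27447.9425


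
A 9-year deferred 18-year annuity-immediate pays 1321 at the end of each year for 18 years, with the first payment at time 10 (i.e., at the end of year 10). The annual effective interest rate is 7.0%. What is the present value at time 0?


PV at time 9 of the 18-year annuity-immediate:
a_n = 1321 * (1-(1+0.07)^(-18))/0.07 = 13288.0538
Discount back 9 years to time 0:
PV = 13288.0538 * (1+0.07)^(-9)
= 13288.0538 * 0.543934
= 7227.8208


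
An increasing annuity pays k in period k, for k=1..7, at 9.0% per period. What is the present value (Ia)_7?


(Ia)_n = sum_{k=1}^{n} k * v^k, v = 1/(1+i)
v = 0.917431
Sum computed term by term:
(Ia)_7 = 18.4075


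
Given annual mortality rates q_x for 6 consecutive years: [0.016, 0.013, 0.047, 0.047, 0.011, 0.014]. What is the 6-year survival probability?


p_k = 1 - q_k for each year
Survival = product of (1 - q_k)
= 0.984 * 0.987 * 0.953 * 0.953 * 0.989 * 0.986
= 0.8601


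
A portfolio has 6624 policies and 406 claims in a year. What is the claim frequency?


frequency = claims / policies
= 406 / 6624
= 0.0613


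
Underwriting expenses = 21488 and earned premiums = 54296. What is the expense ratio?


Expense ratio = expenses / premiums
= 21488 / 54296
= 0.3958


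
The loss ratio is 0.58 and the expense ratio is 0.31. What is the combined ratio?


Combined ratio = loss ratio + expense ratio
= 0.58 + 0.31
= 0.89


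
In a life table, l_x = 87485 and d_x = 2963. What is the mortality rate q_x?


q_x = d_x / l_x
= 2963 / 87485
= 0.0339


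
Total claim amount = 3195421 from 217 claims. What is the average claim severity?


severity = total / number
= 3195421 / 217
= 14725.4424


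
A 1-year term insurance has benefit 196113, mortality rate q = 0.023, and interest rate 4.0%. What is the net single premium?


NSP = benefit * q * v
v = 1/(1+i) = 0.961538
NSP = 196113 * 0.023 * 0.961538
= 4337.1144


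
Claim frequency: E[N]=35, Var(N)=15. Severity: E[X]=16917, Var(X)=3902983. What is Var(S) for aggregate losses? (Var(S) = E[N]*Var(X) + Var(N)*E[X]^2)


Var(S) = E[N]*Var(X) + Var(N)*E[X]^2
= 35*3902983 + 15*16917^2
= 136604405 + 4292773335
= 4.4294e+09


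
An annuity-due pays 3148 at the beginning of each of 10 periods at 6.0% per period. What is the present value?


PV_due = PMT * (1-(1+i)^(-n))/i * (1+i)
PV_immediate = 23169.554
PV_due = 23169.554 * 1.06
= 24559.7273


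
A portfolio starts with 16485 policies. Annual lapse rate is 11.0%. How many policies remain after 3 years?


remaining = initial * (1 - lapse)^years
= 16485 * (1 - 0.11)^3
= 16485 * 0.704969
= 11621.414


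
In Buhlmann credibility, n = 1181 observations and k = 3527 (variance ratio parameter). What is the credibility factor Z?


Z = n / (n + k)
= 1181 / (1181 + 3527)
= 1181 / 4708
= 0.2508


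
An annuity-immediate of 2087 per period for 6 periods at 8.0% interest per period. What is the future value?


FV = PMT * ((1+i)^n - 1) / i
= 2087 * ((1.08)^6 - 1) / 0.08
= 2087 * (1.586874 - 1) / 0.08
= 15310.0839


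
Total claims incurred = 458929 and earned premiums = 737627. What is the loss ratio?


Loss ratio = claims / premiums
= 458929 / 737627
= 0.6222


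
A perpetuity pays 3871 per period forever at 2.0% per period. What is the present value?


PV = PMT / i
= 3871 / 0.02
= 193550.0


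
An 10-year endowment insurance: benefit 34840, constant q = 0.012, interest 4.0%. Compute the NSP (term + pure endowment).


Term component = 3226.155
Pure endowment = 10_p_x * v^10 * benefit = 0.886277 * 0.675564 * 34840 = 20859.995
NSP = 24086.15


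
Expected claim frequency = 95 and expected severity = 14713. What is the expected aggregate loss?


E[S] = E[N] * E[X]
= 95 * 14713
= 1.3977e+06


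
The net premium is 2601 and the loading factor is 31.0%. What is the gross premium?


Gross = net * (1 + loading)
= 2601 * (1 + 0.31)
= 2601 * 1.31
= 3407.31


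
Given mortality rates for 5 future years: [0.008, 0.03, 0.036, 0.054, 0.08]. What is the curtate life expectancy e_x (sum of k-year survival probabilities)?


e_x = sum_{k=1}^{n} k_p_x
k_p_x values:
  1_p_x = 0.992
  2_p_x = 0.96224
  3_p_x = 0.927599
  4_p_x = 0.877509
  5_p_x = 0.807308
e_x = 4.5667


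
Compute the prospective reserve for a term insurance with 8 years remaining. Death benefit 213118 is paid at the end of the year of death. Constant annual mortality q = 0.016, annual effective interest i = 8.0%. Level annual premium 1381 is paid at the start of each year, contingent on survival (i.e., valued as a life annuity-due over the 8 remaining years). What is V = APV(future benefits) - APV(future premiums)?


v = 1/(1+i) = 0.925926
APV(future benefits) per unit = sum_{k=0}^{7} k_p_x * q * v^(k+1) = 0.087522
APV(future benefits) = 213118 * 0.087522 = 18652.5975
Life annuity-due factor ä_{x:8} = sum_{k=0}^{7} k_p_x * v^k = 5.907762
APV(future premiums) = 1381 * 5.907762 = 8158.6187
V = 18652.5975 - 8158.6187
= 10493.9788


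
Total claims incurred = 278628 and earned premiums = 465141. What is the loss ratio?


Loss ratio = claims / premiums
= 278628 / 465141
= 0.599


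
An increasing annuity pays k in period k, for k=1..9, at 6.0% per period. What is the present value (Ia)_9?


(Ia)_n = sum_{k=1}^{n} k * v^k, v = 1/(1+i)
v = 0.943396
Sum computed term by term:
(Ia)_9 = 31.3785


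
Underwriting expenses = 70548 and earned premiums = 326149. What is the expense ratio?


Expense ratio = expenses / premiums
= 70548 / 326149
= 0.2163


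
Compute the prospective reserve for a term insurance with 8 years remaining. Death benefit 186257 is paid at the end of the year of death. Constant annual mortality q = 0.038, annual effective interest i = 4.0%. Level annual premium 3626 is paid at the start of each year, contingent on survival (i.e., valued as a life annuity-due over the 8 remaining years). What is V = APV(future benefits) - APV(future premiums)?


v = 1/(1+i) = 0.961538
APV(future benefits) per unit = sum_{k=0}^{7} k_p_x * q * v^(k+1) = 0.22607
APV(future benefits) = 186257 * 0.22607 = 42107.0971
Life annuity-due factor ä_{x:8} = sum_{k=0}^{7} k_p_x * v^k = 6.187176
APV(future premiums) = 3626 * 6.187176 = 22434.6987
V = 42107.0971 - 22434.6987
= 19672.3985


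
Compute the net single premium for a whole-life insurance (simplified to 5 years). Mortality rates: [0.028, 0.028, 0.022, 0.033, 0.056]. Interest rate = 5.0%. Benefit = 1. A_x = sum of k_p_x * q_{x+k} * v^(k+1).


v = 0.952381
Year 0: k_p_x=1.0, q=0.028, term=0.026667
Year 1: k_p_x=0.972, q=0.028, term=0.024686
Year 2: k_p_x=0.944784, q=0.022, term=0.017955
Year 3: k_p_x=0.923999, q=0.033, term=0.025086
Year 4: k_p_x=0.893507, q=0.056, term=0.039205
A_x = 0.1336


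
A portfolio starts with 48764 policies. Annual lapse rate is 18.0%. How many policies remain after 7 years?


remaining = initial * (1 - lapse)^years
= 48764 * (1 - 0.18)^7
= 48764 * 0.249285
= 12156.1567


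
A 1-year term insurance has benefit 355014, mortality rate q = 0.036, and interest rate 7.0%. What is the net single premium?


NSP = benefit * q * v
v = 1/(1+i) = 0.934579
NSP = 355014 * 0.036 * 0.934579
= 11944.3963


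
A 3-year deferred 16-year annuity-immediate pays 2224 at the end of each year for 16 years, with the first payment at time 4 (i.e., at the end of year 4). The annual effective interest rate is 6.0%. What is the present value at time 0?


PV at time 3 of the 16-year annuity-immediate:
a_n = 2224 * (1-(1+0.06)^(-16))/0.06 = 22475.5111
Discount back 3 years to time 0:
PV = 22475.5111 * (1+0.06)^(-3)
= 22475.5111 * 0.839619
= 18870.8725


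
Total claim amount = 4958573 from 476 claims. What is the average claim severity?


severity = total / number
= 4958573 / 476
= 10417.1702


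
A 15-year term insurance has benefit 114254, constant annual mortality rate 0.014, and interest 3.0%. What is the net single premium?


NSP = benefit * sum_{k=0}^{n-1} k_p_x * q * v^(k+1)
With constant q=0.014, v=0.970874
Sum = 0.152883
NSP = 114254 * 0.152883
= 17467.4524


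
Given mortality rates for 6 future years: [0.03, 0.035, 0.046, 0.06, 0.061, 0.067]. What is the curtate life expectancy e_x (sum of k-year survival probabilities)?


e_x = sum_{k=1}^{n} k_p_x
k_p_x values:
  1_p_x = 0.97
  2_p_x = 0.93605
  3_p_x = 0.892992
  4_p_x = 0.839412
  5_p_x = 0.788208
  6_p_x = 0.735398
e_x = 5.1621


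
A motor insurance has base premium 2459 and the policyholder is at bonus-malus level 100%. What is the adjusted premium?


adjusted = base * BM_level / 100
= 2459 * 100 / 100
= 2459 * 1.0
= 2459.0


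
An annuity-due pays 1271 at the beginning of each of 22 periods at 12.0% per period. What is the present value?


PV_due = PMT * (1-(1+i)^(-n))/i * (1+i)
PV_immediate = 9716.3447
PV_due = 9716.3447 * 1.12
= 10882.3061


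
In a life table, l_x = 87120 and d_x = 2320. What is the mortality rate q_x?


q_x = d_x / l_x
= 2320 / 87120
= 0.0266


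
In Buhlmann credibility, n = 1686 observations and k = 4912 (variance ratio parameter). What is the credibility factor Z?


Z = n / (n + k)
= 1686 / (1686 + 4912)
= 1686 / 6598
= 0.2555


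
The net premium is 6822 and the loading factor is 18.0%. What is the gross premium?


Gross = net * (1 + loading)
= 6822 * (1 + 0.18)
= 6822 * 1.18
= 8049.96


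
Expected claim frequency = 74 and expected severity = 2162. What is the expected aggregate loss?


E[S] = E[N] * E[X]
= 74 * 2162
= 159988


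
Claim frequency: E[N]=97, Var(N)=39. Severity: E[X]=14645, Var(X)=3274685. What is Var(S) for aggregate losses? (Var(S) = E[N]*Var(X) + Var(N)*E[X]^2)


Var(S) = E[N]*Var(X) + Var(N)*E[X]^2
= 97*3274685 + 39*14645^2
= 317644445 + 8364564975
= 8.6822e+09


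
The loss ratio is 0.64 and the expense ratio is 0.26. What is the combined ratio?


Combined ratio = loss ratio + expense ratio
= 0.64 + 0.26
= 0.9


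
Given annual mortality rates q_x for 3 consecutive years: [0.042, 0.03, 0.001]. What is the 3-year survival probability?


p_k = 1 - q_k for each year
Survival = product of (1 - q_k)
= 0.958 * 0.97 * 0.999
= 0.9283


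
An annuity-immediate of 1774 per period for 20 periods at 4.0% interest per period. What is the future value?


FV = PMT * ((1+i)^n - 1) / i
= 1774 * ((1.04)^20 - 1) / 0.04
= 1774 * (2.191123 - 1) / 0.04
= 52826.3114


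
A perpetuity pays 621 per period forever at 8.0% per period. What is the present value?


PV = PMT / i
= 621 / 0.08
= 7762.5


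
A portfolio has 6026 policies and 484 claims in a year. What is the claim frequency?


frequency = claims / policies
= 484 / 6026
= 0.0803


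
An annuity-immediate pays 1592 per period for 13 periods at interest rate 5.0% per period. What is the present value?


PV = PMT * (1 - (1+i)^(-n)) / i
= 1592 * (1 - (1+0.05)^(-13)) / 0.05
= 1592 * (1 - 0.530321) / 0.05
= 1592 * 9.393573
= 14954.5682


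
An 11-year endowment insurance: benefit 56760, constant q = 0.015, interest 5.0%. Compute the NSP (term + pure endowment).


Term component = 6613.065
Pure endowment = 11_p_x * v^11 * benefit = 0.846834 * 0.584679 * 56760 = 28103.385
NSP = 34716.45


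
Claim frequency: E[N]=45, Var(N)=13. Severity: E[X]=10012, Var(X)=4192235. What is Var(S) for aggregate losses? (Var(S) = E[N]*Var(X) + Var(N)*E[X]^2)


Var(S) = E[N]*Var(X) + Var(N)*E[X]^2
= 45*4192235 + 13*10012^2
= 188650575 + 1303121872
= 1.4918e+09


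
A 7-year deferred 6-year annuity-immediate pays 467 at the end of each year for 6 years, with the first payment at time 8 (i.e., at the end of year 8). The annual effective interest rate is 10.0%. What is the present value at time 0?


PV at time 7 of the 6-year annuity-immediate:
a_n = 467 * (1-(1+0.1)^(-6))/0.1 = 2033.9067
Discount back 7 years to time 0:
PV = 2033.9067 * (1+0.1)^(-7)
= 2033.9067 * 0.513158
= 1043.7158
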